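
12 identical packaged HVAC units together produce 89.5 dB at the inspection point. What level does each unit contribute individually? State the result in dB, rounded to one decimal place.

78.7 dB

12 equal contributions raise the level by 10·log₁₀ 12 = 10.792 dB, so each unit alone gives 89.5 − 10.792.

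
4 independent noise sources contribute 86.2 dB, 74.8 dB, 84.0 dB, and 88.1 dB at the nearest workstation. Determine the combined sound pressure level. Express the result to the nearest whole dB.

For uncorrelated sources the intensities add, so convert each level to linear form, sum, and take 10·log₁₀ of the total.
Σ 10^(L/10) = 10^(86.2/10) + 10^(74.8/10) + 10^(84.0/10) + 10^(88.1/10) = 1.344e+09.
L_total = 10·log₁₀(1.344e+09) = 91.28 dB.

91 dB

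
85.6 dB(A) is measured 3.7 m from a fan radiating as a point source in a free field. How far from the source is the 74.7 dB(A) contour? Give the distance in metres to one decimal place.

13.0 m

For a point source L₁ − L₂ = 20·log₁₀(r₂/r₁), so r₂ = r₁·10^((L₁−L₂)/20).
r₂ = 3.7·10^((85.6−74.7)/20) = 3.7·10^(10.9/20) = 12.98 m.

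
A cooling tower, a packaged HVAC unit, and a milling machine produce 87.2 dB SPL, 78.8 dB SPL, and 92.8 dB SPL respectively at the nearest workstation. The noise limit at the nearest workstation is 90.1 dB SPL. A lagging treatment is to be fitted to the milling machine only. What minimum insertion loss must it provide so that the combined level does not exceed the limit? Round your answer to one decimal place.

6.5 dB

Everything except the milling machine sums to 10^(87.2/10) + 10^(78.8/10) = 6.007e+08 in linear terms, 87.79 dB SPL.
To meet 90.1 dB SPL overall, the treated milling machine may contribute at most 10^(90.1/10) − 6.007e+08 = 4.226e+08, i.e. 86.26 dB SPL.
Required insertion loss = 92.8 − 86.26 = 6.54 dB.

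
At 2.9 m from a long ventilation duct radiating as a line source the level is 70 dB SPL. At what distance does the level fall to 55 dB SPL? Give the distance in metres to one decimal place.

91.7 m

Line-source spreading drops the level by 10·log₁₀(r₂/r₁); inverting, r₂/r₁ = 10^(ΔL/10).
r₂ = 2.9·10^((70−55)/10) = 2.9·10^(15.0/10) = 91.71 m.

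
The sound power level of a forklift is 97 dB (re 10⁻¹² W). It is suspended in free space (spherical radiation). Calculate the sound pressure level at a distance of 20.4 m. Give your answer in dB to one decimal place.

Free-field spherical radiation: L_p = L_w − 10·log₁₀(4π·r²), r = 20.4 m.
4π·r² = 5230 m², 10·log₁₀ of that is 37.185 dB.
L_p = 97 − 37.185 = 59.82 dB.

59.8 dB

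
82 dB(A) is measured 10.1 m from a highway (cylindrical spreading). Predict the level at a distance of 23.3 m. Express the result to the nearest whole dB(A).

78 dB(A)

For a line source, L₂ = L₁ − 10·log₁₀(r₂/r₁).
L₂ = 82 − 10·log₁₀(23.3/10.1) = 82 − 3.630 = 78.37 dB(A).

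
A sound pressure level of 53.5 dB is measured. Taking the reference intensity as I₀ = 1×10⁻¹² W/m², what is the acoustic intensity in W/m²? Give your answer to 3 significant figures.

2.24e-07 W/m²

L = 10·log₁₀(I/I₀) ⇒ I = I₀·10^(L/10) = 10⁻¹² × 10^5.35.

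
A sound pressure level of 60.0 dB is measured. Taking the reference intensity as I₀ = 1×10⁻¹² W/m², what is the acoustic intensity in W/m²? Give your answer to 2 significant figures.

1.0e-06 W/m²

I = I₀·10^(L/10) = 10⁻¹² × 10^(60.0/10) = 10^(-6.000).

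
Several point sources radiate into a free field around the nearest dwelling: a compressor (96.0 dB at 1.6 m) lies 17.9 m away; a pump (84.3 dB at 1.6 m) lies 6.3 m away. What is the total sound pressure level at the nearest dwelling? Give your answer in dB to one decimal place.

First find each source's level at the receiver (point-source: −20·log₁₀(r/r_ref)), then combine on an intensity basis.
compressor: 96.0 − 20·log₁₀(17.9/1.6) = 96.0 − 20.97 = 75.03 dB.
pump: 84.3 − 20·log₁₀(6.3/1.6) = 84.3 − 11.90 = 72.40 dB.
Σ 10^(L/10) = 4.917e+07 → L_total = 10·log₁₀(4.917e+07) = 76.92 dB.

76.9 dB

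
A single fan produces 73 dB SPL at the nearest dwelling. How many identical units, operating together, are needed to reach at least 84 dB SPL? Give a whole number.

The shortfall is 84 − 73 = 11.0 dB, and N units add 10·log₁₀ N, so need 10·log₁₀ N ≥ 11.0.
N ≥ 10^(11.0/10) = 12.589, so N = 13.

13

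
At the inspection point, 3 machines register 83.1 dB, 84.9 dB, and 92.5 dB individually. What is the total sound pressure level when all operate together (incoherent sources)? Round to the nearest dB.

94 dB

Incoherent sources combine by intensity addition: L_total = 10·log₁₀(Σ 10^(L_i/10)).
Σ 10^(L/10) = 10^(83.1/10) + 10^(84.9/10) + 10^(92.5/10) = 2.291e+09.
L_total = 10·log₁₀(2.291e+09) = 93.60 dB.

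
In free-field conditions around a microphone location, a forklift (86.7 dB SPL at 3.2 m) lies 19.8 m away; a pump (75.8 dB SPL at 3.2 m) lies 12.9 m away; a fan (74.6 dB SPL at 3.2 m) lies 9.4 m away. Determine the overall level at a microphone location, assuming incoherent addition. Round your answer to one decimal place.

72.5 dB SPL

First find each source's level at the receiver (point-source: −20·log₁₀(r/r_ref)), then combine on an intensity basis.
forklift: 86.7 − 20·log₁₀(19.8/3.2) = 86.7 − 15.83 = 70.87 dB SPL.
pump: 75.8 − 20·log₁₀(12.9/3.2) = 75.8 − 12.11 = 63.69 dB SPL.
fan: 74.6 − 20·log₁₀(9.4/3.2) = 74.6 − 9.36 = 65.24 dB SPL.
Σ 10^(L/10) = 1.790e+07 → L_total = 10·log₁₀(1.790e+07) = 72.53 dB SPL.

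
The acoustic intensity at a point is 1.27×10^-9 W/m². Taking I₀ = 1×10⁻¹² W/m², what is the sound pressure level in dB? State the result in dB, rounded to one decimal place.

L = 10·log₁₀(I/I₀) = 10·log₁₀(1.27×10^-9/10⁻¹²) = 10·log₁₀(1.27×10^3).
L = 10·(0.1038 + 3) = 31.04 dB.

31.0 dB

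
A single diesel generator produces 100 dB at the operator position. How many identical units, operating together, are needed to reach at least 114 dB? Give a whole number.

26

The shortfall is 114 − 100 = 14.0 dB, and N units add 10·log₁₀ N, so need 10·log₁₀ N ≥ 14.0.
N ≥ 10^(14.0/10) = 25.119, so N = 26.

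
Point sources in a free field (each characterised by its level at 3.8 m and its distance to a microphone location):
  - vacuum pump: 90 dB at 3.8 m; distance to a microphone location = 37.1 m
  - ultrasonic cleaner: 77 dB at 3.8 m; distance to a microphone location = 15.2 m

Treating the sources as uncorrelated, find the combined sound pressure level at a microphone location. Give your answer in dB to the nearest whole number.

71 dB

First find each source's level at the receiver (point-source: −20·log₁₀(r/r_ref)), then combine on an intensity basis.
vacuum pump: 90 − 20·log₁₀(37.1/3.8) = 90 − 19.79 = 70.21 dB.
ultrasonic cleaner: 77 − 20·log₁₀(15.2/3.8) = 77 − 12.04 = 64.96 dB.
Σ 10^(L/10) = 1.362e+07 → L_total = 10·log₁₀(1.362e+07) = 71.34 dB.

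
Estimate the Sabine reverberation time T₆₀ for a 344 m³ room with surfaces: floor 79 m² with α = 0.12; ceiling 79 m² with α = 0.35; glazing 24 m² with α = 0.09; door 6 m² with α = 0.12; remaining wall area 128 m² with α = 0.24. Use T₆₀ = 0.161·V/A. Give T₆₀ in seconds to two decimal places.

0.78 s

A = Σ Sᵢαᵢ = 79·0.12 + 79·0.35 + 24·0.09 + 6·0.12 + 128·0.24 = 70.73 m².
T₆₀ = 0.161·V/A = 0.161·344/70.73 = 0.783 s.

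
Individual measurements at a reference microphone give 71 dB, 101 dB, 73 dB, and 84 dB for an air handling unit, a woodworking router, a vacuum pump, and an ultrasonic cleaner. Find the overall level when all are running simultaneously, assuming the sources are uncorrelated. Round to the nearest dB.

101 dB

For uncorrelated sources the intensities add, so convert each level to linear form, sum, and take 10·log₁₀ of the total.
Σ 10^(L/10) = 10^(71/10) + 10^(101/10) + 10^(73/10) + 10^(84/10) = 1.287e+10.
L_total = 10·log₁₀(1.287e+10) = 101.10 dB.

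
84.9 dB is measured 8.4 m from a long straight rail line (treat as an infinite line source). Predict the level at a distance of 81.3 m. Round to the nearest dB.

75 dB

Cylindrical spreading from a line source gives a 10·log₁₀(r₂/r₁) drop.
L₂ = 84.9 − 10·log₁₀(81.3/8.4) = 84.9 − 9.858 = 75.04 dB.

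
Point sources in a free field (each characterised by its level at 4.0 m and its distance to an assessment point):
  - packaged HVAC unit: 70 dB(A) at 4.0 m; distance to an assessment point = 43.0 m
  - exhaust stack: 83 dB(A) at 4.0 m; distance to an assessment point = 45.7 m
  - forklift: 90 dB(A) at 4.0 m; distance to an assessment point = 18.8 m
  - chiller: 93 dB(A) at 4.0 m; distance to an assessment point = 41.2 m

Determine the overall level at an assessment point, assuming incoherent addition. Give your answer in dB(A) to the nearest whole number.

78 dB(A)

First find each source's level at the receiver (point-source: −20·log₁₀(r/r_ref)), then combine on an intensity basis.
packaged HVAC unit: 70 − 20·log₁₀(43.0/4.0) = 70 − 20.63 = 49.37 dB(A).
exhaust stack: 83 − 20·log₁₀(45.7/4.0) = 83 − 21.16 = 61.84 dB(A).
forklift: 90 − 20·log₁₀(18.8/4.0) = 90 − 13.44 = 76.56 dB(A).
chiller: 93 − 20·log₁₀(41.2/4.0) = 93 − 20.26 = 72.74 dB(A).
Σ 10^(L/10) = 6.569e+07 → L_total = 10·log₁₀(6.569e+07) = 78.18 dB(A).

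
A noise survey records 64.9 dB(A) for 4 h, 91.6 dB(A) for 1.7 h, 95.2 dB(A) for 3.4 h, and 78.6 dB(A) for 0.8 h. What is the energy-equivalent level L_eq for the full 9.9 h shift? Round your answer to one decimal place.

Weight each interval's intensity by its duration and average over T = 9.9 h:
Σ tᵢ·10^(Lᵢ/10) = 4·10^(64.9/10) + 1.7·10^(91.6/10) + 3.4·10^(95.2/10) + 0.8·10^(78.6/10) = 1.379e+10.
L_eq = 10·log₁₀(1.379e+10/9.9) = 91.44 dB(A).

91.4 dB(A)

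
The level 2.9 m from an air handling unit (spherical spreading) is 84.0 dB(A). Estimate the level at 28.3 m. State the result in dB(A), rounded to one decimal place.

Spherical spreading from a point source gives a 20·log₁₀(r₂/r₁) drop.
L₂ = 84.0 − 20·log₁₀(28.3/2.9) = 84.0 − 19.788 = 64.21 dB(A).

64.2 dB(A)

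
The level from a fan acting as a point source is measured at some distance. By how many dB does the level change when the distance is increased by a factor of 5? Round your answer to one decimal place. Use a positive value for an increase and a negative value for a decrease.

Point-source spreading: ΔL = −20·log₁₀(r₂/r₁).
ΔL = −20·log₁₀(5) = -13.98 dB.

-14.0 dB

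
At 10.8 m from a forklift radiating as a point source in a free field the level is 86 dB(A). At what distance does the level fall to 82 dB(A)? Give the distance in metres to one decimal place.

For a point source L₁ − L₂ = 20·log₁₀(r₂/r₁), so r₂ = r₁·10^((L₁−L₂)/20).
r₂ = 10.8·10^((86−82)/20) = 10.8·10^(4.0/20) = 17.12 m.

17.1 m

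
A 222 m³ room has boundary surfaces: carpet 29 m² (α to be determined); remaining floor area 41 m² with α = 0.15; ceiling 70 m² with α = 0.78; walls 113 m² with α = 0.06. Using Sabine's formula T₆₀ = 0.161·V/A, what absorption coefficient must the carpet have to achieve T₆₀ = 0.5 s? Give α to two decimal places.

0.14

Required total absorption A = 0.161·222/0.5 = 71.48 m².
Absorption from the other surfaces = 41·0.15 + 70·0.78 + 113·0.06 = 67.53 m², so the carpet must supply 3.95 m² over 29 m².
α = 3.95/29 = 0.136.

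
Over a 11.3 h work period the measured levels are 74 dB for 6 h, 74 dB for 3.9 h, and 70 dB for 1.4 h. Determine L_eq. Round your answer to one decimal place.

73.7 dB

The energy average is taken in the linear domain: L_eq = 10·log₁₀[(Σ tᵢ·10^(Lᵢ/10))/T], T = 11.3 h.
Σ tᵢ·10^(Lᵢ/10) = 6·10^(74/10) + 3.9·10^(74/10) + 1.4·10^(70/10) = 2.627e+08.
L_eq = 10·log₁₀(2.627e+08/11.3) = 73.66 dB.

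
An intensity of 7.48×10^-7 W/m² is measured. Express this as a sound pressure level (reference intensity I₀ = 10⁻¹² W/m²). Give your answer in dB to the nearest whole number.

L = 10·log₁₀(I/I₀) = 10·log₁₀(7.48×10^-7/10⁻¹²) = 10·log₁₀(7.48×10^5).
L = 10·(0.8739 + 5) = 58.74 dB.

59 dB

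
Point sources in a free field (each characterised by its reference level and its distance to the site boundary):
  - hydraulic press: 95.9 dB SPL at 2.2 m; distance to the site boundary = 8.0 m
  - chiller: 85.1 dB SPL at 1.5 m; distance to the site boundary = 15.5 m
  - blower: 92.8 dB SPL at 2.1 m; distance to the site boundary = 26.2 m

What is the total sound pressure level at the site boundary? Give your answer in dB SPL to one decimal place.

84.9 dB SPL

Apply inverse-square spreading to bring every level to the receiver, then sum 10^(L/10).
hydraulic press: 95.9 − 20·log₁₀(8.0/2.2) = 95.9 − 11.21 = 84.69 dB SPL.
chiller: 85.1 − 20·log₁₀(15.5/1.5) = 85.1 − 20.28 = 64.82 dB SPL.
blower: 92.8 − 20·log₁₀(26.2/2.1) = 92.8 − 21.92 = 70.88 dB SPL.
Σ 10^(L/10) = 3.095e+08 → L_total = 10·log₁₀(3.095e+08) = 84.91 dB SPL.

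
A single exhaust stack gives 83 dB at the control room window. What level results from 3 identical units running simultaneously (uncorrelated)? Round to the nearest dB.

N identical incoherent sources raise the level by 10·log₁₀ N.
L_total = 83 + 10·log₁₀(3) = 83 + 4.771 = 87.77 dB.

88 dB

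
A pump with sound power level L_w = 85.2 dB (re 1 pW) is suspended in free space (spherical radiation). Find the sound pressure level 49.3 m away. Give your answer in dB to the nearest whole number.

40 dB

L_p = L_w − 10·log₁₀(4π·r²) with r = 49.3 m.
4π·r² = 3.054e+04 m², 10·log₁₀ of that is 44.849 dB.
L_p = 85.2 − 44.849 = 40.35 dB.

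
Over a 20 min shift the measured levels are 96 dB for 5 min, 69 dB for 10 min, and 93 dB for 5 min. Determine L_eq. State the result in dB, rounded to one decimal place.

Weight each interval's intensity by its duration and average over T = 20 min:
Σ tᵢ·10^(Lᵢ/10) = 5·10^(96/10) + 10·10^(69/10) + 5·10^(93/10) = 2.996e+10.
L_eq = 10·log₁₀(2.996e+10/20) = 91.76 dB.

91.8 dB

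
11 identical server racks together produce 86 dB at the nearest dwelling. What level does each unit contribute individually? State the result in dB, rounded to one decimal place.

75.6 dB

11 equal contributions raise the level by 10·log₁₀ 11 = 10.414 dB, so each unit alone gives 86 − 10.414.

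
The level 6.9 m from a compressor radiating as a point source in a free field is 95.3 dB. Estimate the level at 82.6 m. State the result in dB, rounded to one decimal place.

73.7 dB

For a point source, L₂ = L₁ − 20·log₁₀(r₂/r₁).
L₂ = 95.3 − 20·log₁₀(82.6/6.9) = 95.3 − 21.563 = 73.74 dB.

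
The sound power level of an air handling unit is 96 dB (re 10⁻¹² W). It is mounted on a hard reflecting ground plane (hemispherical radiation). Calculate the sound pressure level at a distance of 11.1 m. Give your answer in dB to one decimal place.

The power spreads over a hemisphere of area 2π·r², so L_p = L_w − 10·log₁₀(2π·r²).
2π·r² = 774.2 m², 10·log₁₀ of that is 28.888 dB.
L_p = 96 − 28.888 = 67.11 dB.

67.1 dB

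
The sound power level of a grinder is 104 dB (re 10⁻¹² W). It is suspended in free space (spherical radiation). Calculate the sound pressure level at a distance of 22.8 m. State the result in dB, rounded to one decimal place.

65.8 dB

The power spreads over a sphere of area 4π·r², so L_p = L_w − 10·log₁₀(4π·r²).
4π·r² = 6533 m², 10·log₁₀ of that is 38.151 dB.
L_p = 104 − 38.151 = 65.85 dB.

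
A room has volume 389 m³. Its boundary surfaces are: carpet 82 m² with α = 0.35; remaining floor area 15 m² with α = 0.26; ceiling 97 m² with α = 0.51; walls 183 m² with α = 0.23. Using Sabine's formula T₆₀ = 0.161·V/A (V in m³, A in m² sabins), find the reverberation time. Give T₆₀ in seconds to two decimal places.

A = Σ Sᵢαᵢ = 82·0.35 + 15·0.26 + 97·0.51 + 183·0.23 = 124.16 m².
T₆₀ = 0.161 × 389 / 124.16 = 0.504 s.

0.50 s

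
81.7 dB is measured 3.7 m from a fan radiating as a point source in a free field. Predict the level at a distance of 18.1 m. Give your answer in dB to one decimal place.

67.9 dB

Spherical spreading from a point source gives a 20·log₁₀(r₂/r₁) drop.
L₂ = 81.7 − 20·log₁₀(18.1/3.7) = 81.7 − 13.790 = 67.91 dB.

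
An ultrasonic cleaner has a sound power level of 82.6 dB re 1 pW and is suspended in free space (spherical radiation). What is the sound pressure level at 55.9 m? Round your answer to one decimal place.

The power spreads over a sphere of area 4π·r², so L_p = L_w − 10·log₁₀(4π·r²).
4π·r² = 3.927e+04 m², 10·log₁₀ of that is 45.940 dB.
L_p = 82.6 − 45.940 = 36.66 dB.

36.7 dB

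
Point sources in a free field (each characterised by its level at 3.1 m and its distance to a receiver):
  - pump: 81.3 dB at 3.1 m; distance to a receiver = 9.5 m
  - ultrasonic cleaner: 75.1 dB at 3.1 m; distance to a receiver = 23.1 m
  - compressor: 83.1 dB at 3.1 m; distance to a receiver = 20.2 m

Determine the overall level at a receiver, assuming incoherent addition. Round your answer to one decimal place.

73.0 dB

Propagate each source to the receiver with L = L_ref − 20·log₁₀(r/r_ref), then add intensities.
pump: 81.3 − 20·log₁₀(9.5/3.1) = 81.3 − 9.73 = 71.57 dB.
ultrasonic cleaner: 75.1 − 20·log₁₀(23.1/3.1) = 75.1 − 17.45 = 57.65 dB.
compressor: 83.1 − 20·log₁₀(20.2/3.1) = 83.1 − 16.28 = 66.82 dB.
Σ 10^(L/10) = 1.976e+07 → L_total = 10·log₁₀(1.976e+07) = 72.96 dB.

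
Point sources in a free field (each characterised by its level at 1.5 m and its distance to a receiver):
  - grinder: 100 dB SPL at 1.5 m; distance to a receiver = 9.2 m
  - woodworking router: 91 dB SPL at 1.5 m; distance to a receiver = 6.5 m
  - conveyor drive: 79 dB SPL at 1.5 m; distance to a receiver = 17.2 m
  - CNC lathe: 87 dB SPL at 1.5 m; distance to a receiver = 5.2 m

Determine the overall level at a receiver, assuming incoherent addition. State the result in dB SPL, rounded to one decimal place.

85.7 dB SPL

Propagate each source to the receiver with L = L_ref − 20·log₁₀(r/r_ref), then add intensities.
grinder: 100 − 20·log₁₀(9.2/1.5) = 100 − 15.75 = 84.25 dB SPL.
woodworking router: 91 − 20·log₁₀(6.5/1.5) = 91 − 12.74 = 78.26 dB SPL.
conveyor drive: 79 − 20·log₁₀(17.2/1.5) = 79 − 21.19 = 57.81 dB SPL.
CNC lathe: 87 − 20·log₁₀(5.2/1.5) = 87 − 10.80 = 76.20 dB SPL.
Σ 10^(L/10) = 3.752e+08 → L_total = 10·log₁₀(3.752e+08) = 85.74 dB SPL.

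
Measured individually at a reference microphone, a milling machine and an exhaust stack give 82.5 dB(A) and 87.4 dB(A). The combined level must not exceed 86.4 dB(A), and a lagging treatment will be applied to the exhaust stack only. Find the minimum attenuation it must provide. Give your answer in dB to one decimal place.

3.3 dB

Everything except the exhaust stack sums to 10^(82.5/10) = 1.778e+08 in linear terms, 82.50 dB(A).
To meet 86.4 dB(A) overall, the treated exhaust stack may contribute at most 10^(86.4/10) − 1.778e+08 = 2.587e+08, i.e. 84.13 dB(A).
Required insertion loss = 87.4 − 84.13 = 3.27 dB.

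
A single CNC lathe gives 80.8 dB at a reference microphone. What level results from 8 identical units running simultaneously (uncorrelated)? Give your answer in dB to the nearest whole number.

With 8 equal, uncorrelated contributions the intensity is 8× that of one unit, giving a rise of 10·log₁₀ 8.
L_total = 80.8 + 10·log₁₀(8) = 80.8 + 9.031 = 89.83 dB.

90 dB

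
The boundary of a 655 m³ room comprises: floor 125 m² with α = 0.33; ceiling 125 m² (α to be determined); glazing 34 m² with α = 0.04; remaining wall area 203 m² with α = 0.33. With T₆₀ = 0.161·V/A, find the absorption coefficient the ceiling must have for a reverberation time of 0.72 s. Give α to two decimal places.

0.29

From T₆₀ = 0.161·V/A, the target T₆₀ = 0.72 s needs A = 0.161·655/0.72 = 146.47 m².
Absorption from the other surfaces = 125·0.33 + 34·0.04 + 203·0.33 = 109.60 m², so the ceiling must supply 36.87 m² over 125 m².
α = 36.87/125 = 0.295.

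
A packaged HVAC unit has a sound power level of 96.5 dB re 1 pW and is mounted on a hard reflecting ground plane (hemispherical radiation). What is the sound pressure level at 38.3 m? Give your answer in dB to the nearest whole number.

L_p = L_w − 10·log₁₀(2π·r²) with r = 38.3 m.
2π·r² = 9217 m², 10·log₁₀ of that is 39.646 dB.
L_p = 96.5 − 39.646 = 56.85 dB.

57 dB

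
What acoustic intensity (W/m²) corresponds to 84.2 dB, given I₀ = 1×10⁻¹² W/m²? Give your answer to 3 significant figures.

I/I₀ = 10^(84.2/10) = 2.63e+08, so I = 2.63e+08 × 10⁻¹² W/m².

0.000263 W/m²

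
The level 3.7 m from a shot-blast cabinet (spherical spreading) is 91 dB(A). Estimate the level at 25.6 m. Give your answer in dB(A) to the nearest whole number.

74 dB(A)

For a point source, L₂ = L₁ − 20·log₁₀(r₂/r₁).
L₂ = 91 − 20·log₁₀(25.6/3.7) = 91 − 16.801 = 74.20 dB(A).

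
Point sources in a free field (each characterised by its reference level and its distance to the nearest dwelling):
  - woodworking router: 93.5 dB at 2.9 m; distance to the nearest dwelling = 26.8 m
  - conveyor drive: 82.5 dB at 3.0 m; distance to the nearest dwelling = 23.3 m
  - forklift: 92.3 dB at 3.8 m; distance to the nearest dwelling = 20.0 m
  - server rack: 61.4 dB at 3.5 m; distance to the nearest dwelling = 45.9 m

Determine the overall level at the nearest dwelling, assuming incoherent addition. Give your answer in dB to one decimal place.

Apply inverse-square spreading to bring every level to the receiver, then sum 10^(L/10).
woodworking router: 93.5 − 20·log₁₀(26.8/2.9) = 93.5 − 19.31 = 74.19 dB.
conveyor drive: 82.5 − 20·log₁₀(23.3/3.0) = 82.5 − 17.80 = 64.70 dB.
forklift: 92.3 − 20·log₁₀(20.0/3.8) = 92.3 − 14.42 = 77.88 dB.
server rack: 61.4 − 20·log₁₀(45.9/3.5) = 61.4 − 22.35 = 39.05 dB.
Σ 10^(L/10) = 9.048e+07 → L_total = 10·log₁₀(9.048e+07) = 79.57 dB.

79.6 dB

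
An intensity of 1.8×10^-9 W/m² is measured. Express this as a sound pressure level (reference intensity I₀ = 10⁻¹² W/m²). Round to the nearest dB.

33 dB

Dividing by I₀ shifts the exponent by 12: I/I₀ = 1.8×10^3.
L = 10·(0.2553 + 3) = 32.55 dB.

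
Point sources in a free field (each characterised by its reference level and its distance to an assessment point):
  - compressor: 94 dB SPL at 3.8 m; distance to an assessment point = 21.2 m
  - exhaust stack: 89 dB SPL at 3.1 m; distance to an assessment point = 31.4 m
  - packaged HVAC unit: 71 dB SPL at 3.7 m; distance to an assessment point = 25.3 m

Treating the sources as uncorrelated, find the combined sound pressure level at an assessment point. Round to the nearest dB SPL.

Apply inverse-square spreading to bring every level to the receiver, then sum 10^(L/10).
compressor: 94 − 20·log₁₀(21.2/3.8) = 94 − 14.93 = 79.07 dB SPL.
exhaust stack: 89 − 20·log₁₀(31.4/3.1) = 89 − 20.11 = 68.89 dB SPL.
packaged HVAC unit: 71 − 20·log₁₀(25.3/3.7) = 71 − 16.70 = 54.30 dB SPL.
Σ 10^(L/10) = 8.872e+07 → L_total = 10·log₁₀(8.872e+07) = 79.48 dB SPL.

79 dB SPL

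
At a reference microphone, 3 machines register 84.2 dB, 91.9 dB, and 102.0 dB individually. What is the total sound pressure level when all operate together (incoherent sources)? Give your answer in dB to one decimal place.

For uncorrelated sources the intensities add, so convert each level to linear form, sum, and take 10·log₁₀ of the total.
Σ 10^(L/10) = 10^(84.2/10) + 10^(91.9/10) + 10^(102.0/10) = 1.766e+10.
L_total = 10·log₁₀(1.766e+10) = 102.47 dB.

102.5 dB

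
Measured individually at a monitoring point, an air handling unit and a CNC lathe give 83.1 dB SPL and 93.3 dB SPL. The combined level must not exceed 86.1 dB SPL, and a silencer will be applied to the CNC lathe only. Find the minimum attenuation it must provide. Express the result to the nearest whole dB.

Everything except the CNC lathe sums to 10^(83.1/10) = 2.042e+08 in linear terms, 83.10 dB SPL.
The limit corresponds to 10^(86.1/10) = 4.074e+08; subtracting the fixed part leaves 2.032e+08 for the CNC lathe, i.e. 83.08 dB SPL.
So the CNC lathe must be reduced from 93.3 to 83.08 dB SPL: IL = 10.22 dB.

10 dB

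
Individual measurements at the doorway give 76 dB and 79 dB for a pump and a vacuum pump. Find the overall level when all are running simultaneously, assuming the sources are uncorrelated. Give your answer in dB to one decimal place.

80.8 dB

Incoherent sources combine by intensity addition: L_total = 10·log₁₀(Σ 10^(L_i/10)).
Σ 10^(L/10) = 10^(76/10) + 10^(79/10) = 1.192e+08.
L_total = 10·log₁₀(1.192e+08) = 80.76 dB.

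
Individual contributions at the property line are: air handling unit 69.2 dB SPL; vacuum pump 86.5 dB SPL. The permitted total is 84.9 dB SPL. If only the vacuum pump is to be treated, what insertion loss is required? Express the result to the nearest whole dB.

Everything except the vacuum pump sums to 10^(69.2/10) = 8.318e+06 in linear terms, 69.20 dB SPL.
The limit corresponds to 10^(84.9/10) = 3.090e+08; subtracting the fixed part leaves 3.007e+08 for the vacuum pump, i.e. 84.78 dB SPL.
Required insertion loss = 86.5 − 84.78 = 1.72 dB.

2 dB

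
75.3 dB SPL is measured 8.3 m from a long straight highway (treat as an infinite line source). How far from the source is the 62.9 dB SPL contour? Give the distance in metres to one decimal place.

144.2 m

The 12.4 dB drop corresponds to a distance ratio of 10^(12.4/10) for a line source.
r₂ = 8.3·10^((75.3−62.9)/10) = 8.3·10^(12.4/10) = 144.24 m.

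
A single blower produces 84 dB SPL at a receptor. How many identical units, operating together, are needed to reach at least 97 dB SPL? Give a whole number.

N identical sources give L₁ + 10·log₁₀ N, so require 10·log₁₀ N ≥ 97 − 84 = 13.0 dB.
N ≥ 10^(13.0/10) = 19.953, so N = 20.

20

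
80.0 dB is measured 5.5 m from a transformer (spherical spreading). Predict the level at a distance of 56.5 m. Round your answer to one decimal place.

59.8 dB

Point-source attenuation: ΔL = 20·log₁₀(r₂/r₁) = 20·log₁₀(56.5/5.5) = 20.234 dB.
L₂ = 80.0 − 20·log₁₀(56.5/5.5) = 80.0 − 20.234 = 59.77 dB.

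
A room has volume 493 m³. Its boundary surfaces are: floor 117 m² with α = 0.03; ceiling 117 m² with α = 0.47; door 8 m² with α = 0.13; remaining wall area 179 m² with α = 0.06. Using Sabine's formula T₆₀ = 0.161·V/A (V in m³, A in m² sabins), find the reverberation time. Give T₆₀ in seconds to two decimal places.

A = Σ Sᵢαᵢ = 117·0.03 + 117·0.47 + 8·0.13 + 179·0.06 = 70.28 m².
T₆₀ = 0.161·V/A = 0.161·493/70.28 = 1.129 s.

1.13 s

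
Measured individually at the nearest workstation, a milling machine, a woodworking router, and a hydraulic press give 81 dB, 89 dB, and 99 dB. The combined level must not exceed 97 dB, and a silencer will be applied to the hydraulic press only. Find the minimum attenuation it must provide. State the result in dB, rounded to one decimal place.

2.9 dB

The untreated sources together contribute 10^(81/10) + 10^(89/10) = 9.202e+08, i.e. 89.64 dB.
The limit corresponds to 10^(97/10) = 5.012e+09; subtracting the fixed part leaves 4.092e+09 for the hydraulic press, i.e. 96.12 dB.
Required insertion loss = 99 − 96.12 = 2.88 dB.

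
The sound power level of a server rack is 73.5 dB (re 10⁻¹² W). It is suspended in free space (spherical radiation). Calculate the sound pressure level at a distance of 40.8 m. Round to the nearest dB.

The power spreads over a sphere of area 4π·r², so L_p = L_w − 10·log₁₀(4π·r²).
4π·r² = 2.092e+04 m², 10·log₁₀ of that is 43.205 dB.
L_p = 73.5 − 43.205 = 30.29 dB.

30 dB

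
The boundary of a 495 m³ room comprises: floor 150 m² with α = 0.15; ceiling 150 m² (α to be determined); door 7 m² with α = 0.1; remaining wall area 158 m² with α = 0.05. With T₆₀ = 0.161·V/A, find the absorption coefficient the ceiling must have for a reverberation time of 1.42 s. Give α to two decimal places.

0.17

From T₆₀ = 0.161·V/A, the target T₆₀ = 1.42 s needs A = 0.161·495/1.42 = 56.12 m².
Absorption from the other surfaces = 150·0.15 + 7·0.1 + 158·0.05 = 31.10 m², so the ceiling must supply 25.02 m² over 150 m².
α = 25.02/150 = 0.167.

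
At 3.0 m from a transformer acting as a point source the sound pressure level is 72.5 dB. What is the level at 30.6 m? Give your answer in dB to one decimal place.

For a point source, L₂ = L₁ − 20·log₁₀(r₂/r₁).
L₂ = 72.5 − 20·log₁₀(30.6/3.0) = 72.5 − 20.172 = 52.33 dB.

52.3 dB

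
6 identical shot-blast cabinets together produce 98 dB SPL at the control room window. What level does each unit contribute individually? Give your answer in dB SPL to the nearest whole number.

6 equal contributions raise the level by 10·log₁₀ 6 = 7.782 dB, so each unit alone gives 98 − 7.782.

90 dB SPL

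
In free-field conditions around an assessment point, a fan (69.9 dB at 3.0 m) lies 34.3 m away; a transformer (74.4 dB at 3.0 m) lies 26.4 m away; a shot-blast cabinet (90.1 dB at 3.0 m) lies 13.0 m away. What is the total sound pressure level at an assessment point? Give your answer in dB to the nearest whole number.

First find each source's level at the receiver (point-source: −20·log₁₀(r/r_ref)), then combine on an intensity basis.
fan: 69.9 − 20·log₁₀(34.3/3.0) = 69.9 − 21.16 = 48.74 dB.
transformer: 74.4 − 20·log₁₀(26.4/3.0) = 74.4 − 18.89 = 55.51 dB.
shot-blast cabinet: 90.1 − 20·log₁₀(13.0/3.0) = 90.1 − 12.74 = 77.36 dB.
Σ 10^(L/10) = 5.493e+07 → L_total = 10·log₁₀(5.493e+07) = 77.40 dB.

77 dB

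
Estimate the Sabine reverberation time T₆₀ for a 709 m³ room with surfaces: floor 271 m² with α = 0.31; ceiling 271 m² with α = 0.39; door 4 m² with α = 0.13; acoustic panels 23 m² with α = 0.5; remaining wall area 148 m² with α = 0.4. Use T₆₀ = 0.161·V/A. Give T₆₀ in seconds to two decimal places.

0.44 s

Total absorption A = 271·0.31 + 271·0.39 + 4·0.13 + 23·0.5 + 148·0.4 = 260.92 m² sabins.
T₆₀ = 0.161 × 709 / 260.92 = 0.437 s.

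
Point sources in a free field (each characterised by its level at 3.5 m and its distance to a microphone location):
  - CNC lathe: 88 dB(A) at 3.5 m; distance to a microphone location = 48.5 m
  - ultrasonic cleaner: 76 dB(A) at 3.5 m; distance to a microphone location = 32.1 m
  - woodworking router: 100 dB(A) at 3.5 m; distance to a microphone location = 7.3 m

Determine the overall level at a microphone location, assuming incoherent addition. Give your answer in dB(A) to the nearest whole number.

94 dB(A)

Propagate each source to the receiver with L = L_ref − 20·log₁₀(r/r_ref), then add intensities.
CNC lathe: 88 − 20·log₁₀(48.5/3.5) = 88 − 22.83 = 65.17 dB(A).
ultrasonic cleaner: 76 − 20·log₁₀(32.1/3.5) = 76 − 19.25 = 56.75 dB(A).
woodworking router: 100 − 20·log₁₀(7.3/3.5) = 100 − 6.39 = 93.61 dB(A).
Σ 10^(L/10) = 2.303e+09 → L_total = 10·log₁₀(2.303e+09) = 93.62 dB(A).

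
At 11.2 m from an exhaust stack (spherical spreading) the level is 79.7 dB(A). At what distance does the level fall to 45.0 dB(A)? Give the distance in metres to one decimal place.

608.4 m

The 34.7 dB drop corresponds to a distance ratio of 10^(34.7/20) for a point source.
r₂ = 11.2·10^((79.7−45.0)/20) = 11.2·10^(34.7/20) = 608.44 m.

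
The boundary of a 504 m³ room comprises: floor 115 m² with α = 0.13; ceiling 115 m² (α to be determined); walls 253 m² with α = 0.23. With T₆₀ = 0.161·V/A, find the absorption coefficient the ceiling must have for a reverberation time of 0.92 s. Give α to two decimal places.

From T₆₀ = 0.161·V/A, the target T₆₀ = 0.92 s needs A = 0.161·504/0.92 = 88.20 m².
Absorption from the other surfaces = 115·0.13 + 253·0.23 = 73.14 m², so the ceiling must supply 15.06 m² over 115 m².
α = 15.06/115 = 0.131.

0.13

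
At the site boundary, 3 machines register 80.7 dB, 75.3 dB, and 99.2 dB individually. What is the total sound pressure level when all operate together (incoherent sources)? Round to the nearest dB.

Incoherent sources combine by intensity addition: L_total = 10·log₁₀(Σ 10^(L_i/10)).
Σ 10^(L/10) = 10^(80.7/10) + 10^(75.3/10) + 10^(99.2/10) = 8.469e+09.
L_total = 10·log₁₀(8.469e+09) = 99.28 dB.

99 dB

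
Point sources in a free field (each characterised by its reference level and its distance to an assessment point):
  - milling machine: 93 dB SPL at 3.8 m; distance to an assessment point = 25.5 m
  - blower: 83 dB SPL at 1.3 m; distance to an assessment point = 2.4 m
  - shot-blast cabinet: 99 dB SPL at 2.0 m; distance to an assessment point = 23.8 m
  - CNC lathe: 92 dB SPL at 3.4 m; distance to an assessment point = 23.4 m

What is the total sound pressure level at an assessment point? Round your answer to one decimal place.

82.8 dB SPL

Propagate each source to the receiver with L = L_ref − 20·log₁₀(r/r_ref), then add intensities.
milling machine: 93 − 20·log₁₀(25.5/3.8) = 93 − 16.54 = 76.46 dB SPL.
blower: 83 − 20·log₁₀(2.4/1.3) = 83 − 5.33 = 77.67 dB SPL.
shot-blast cabinet: 99 − 20·log₁₀(23.8/2.0) = 99 − 21.51 = 77.49 dB SPL.
CNC lathe: 92 − 20·log₁₀(23.4/3.4) = 92 − 16.75 = 75.25 dB SPL.
Σ 10^(L/10) = 1.924e+08 → L_total = 10·log₁₀(1.924e+08) = 82.84 dB SPL.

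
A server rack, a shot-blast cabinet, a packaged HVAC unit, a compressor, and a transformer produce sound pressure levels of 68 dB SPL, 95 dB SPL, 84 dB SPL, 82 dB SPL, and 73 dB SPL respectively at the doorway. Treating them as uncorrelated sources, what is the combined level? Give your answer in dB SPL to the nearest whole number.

96 dB SPL

Incoherent sources combine by intensity addition: L_total = 10·log₁₀(Σ 10^(L_i/10)).
Σ 10^(L/10) = 10^(68/10) + 10^(95/10) + 10^(84/10) + 10^(82/10) + 10^(73/10) = 3.598e+09.
L_total = 10·log₁₀(3.598e+09) = 95.56 dB SPL.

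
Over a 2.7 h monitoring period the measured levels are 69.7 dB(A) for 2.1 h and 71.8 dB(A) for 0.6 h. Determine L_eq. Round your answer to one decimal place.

70.3 dB(A)

The energy average is taken in the linear domain: L_eq = 10·log₁₀[(Σ tᵢ·10^(Lᵢ/10))/T], T = 2.7 h.
Σ tᵢ·10^(Lᵢ/10) = 2.1·10^(69.7/10) + 0.6·10^(71.8/10) = 2.868e+07.
L_eq = 10·log₁₀(2.868e+07/2.7) = 70.26 dB(A).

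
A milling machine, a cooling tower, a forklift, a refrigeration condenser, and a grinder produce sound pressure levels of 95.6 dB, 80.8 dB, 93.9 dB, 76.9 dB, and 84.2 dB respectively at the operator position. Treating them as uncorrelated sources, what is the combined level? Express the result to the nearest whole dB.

Incoherent sources combine by intensity addition: L_total = 10·log₁₀(Σ 10^(L_i/10)).
Σ 10^(L/10) = 10^(95.6/10) + 10^(80.8/10) + 10^(93.9/10) + 10^(76.9/10) + 10^(84.2/10) = 6.518e+09.
L_total = 10·log₁₀(6.518e+09) = 98.14 dB.

98 dB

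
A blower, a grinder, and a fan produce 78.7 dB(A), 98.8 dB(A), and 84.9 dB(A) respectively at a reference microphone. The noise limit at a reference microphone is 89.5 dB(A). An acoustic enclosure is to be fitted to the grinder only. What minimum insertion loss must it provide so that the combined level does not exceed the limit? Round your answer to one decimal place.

11.7 dB

Fixed contribution from the other sources: Σ 10^(L/10) = 10^(78.7/10) + 10^(84.9/10) = 3.832e+08 (85.83 dB(A)).
The limit corresponds to 10^(89.5/10) = 8.913e+08; subtracting the fixed part leaves 5.081e+08 for the grinder, i.e. 87.06 dB(A).
So the grinder must be reduced from 98.8 to 87.06 dB(A): IL = 11.74 dB.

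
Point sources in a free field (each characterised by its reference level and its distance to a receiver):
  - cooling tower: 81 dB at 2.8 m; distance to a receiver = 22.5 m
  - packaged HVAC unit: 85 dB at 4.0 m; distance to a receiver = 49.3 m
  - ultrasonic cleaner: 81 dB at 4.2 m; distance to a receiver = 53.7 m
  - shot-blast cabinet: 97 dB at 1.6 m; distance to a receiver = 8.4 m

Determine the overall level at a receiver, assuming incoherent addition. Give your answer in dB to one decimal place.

Propagate each source to the receiver with L = L_ref − 20·log₁₀(r/r_ref), then add intensities.
cooling tower: 81 − 20·log₁₀(22.5/2.8) = 81 − 18.10 = 62.90 dB.
packaged HVAC unit: 85 − 20·log₁₀(49.3/4.0) = 85 − 21.82 = 63.18 dB.
ultrasonic cleaner: 81 − 20·log₁₀(53.7/4.2) = 81 − 22.13 = 58.87 dB.
shot-blast cabinet: 97 − 20·log₁₀(8.4/1.6) = 97 − 14.40 = 82.60 dB.
Σ 10^(L/10) = 1.866e+08 → L_total = 10·log₁₀(1.866e+08) = 82.71 dB.

82.7 dB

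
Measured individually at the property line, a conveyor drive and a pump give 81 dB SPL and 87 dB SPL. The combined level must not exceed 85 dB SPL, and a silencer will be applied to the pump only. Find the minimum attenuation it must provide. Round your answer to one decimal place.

4.2 dB

Fixed contribution from the other source: Σ 10^(L/10) = 10^(81/10) = 1.259e+08 (81.00 dB SPL).
The limit corresponds to 10^(85/10) = 3.162e+08; subtracting the fixed part leaves 1.903e+08 for the pump, i.e. 82.80 dB SPL.
Required insertion loss = 87 − 82.80 = 4.20 dB.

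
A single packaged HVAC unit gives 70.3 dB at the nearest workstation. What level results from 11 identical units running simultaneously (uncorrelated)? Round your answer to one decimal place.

80.7 dB

L_total = L₁ + 10·log₁₀ N for N identical incoherent sources.
L_total = 70.3 + 10·log₁₀(11) = 70.3 + 10.414 = 80.71 dB.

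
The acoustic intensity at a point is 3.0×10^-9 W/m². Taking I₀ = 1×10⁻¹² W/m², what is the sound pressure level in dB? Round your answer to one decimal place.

34.8 dB

I/I₀ = 3.0×10^-9/10⁻¹² = 3.0×10^3, and L = 10·log₁₀(I/I₀).
L = 10·(0.4771 + 3) = 34.77 dB.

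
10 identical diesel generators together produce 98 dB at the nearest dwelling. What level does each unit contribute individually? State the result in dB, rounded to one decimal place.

Dividing the total intensity by 10 lowers the level by 10·log₁₀ 10 = 10.000 dB: L₁ = 98 − 10.000.

88.0 dB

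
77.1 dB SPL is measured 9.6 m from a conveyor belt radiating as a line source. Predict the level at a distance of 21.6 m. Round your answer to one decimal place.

73.6 dB SPL

For a line source, L₂ = L₁ − 10·log₁₀(r₂/r₁).
L₂ = 77.1 − 10·log₁₀(21.6/9.6) = 77.1 − 3.522 = 73.58 dB SPL.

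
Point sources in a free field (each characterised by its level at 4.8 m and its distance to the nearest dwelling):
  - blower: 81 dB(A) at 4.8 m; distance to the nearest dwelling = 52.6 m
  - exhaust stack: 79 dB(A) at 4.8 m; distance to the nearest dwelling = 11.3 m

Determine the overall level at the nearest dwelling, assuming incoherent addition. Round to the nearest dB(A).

72 dB(A)

Propagate each source to the receiver with L = L_ref − 20·log₁₀(r/r_ref), then add intensities.
blower: 81 − 20·log₁₀(52.6/4.8) = 81 − 20.79 = 60.21 dB(A).
exhaust stack: 79 − 20·log₁₀(11.3/4.8) = 79 − 7.44 = 71.56 dB(A).
Σ 10^(L/10) = 1.538e+07 → L_total = 10·log₁₀(1.538e+07) = 71.87 dB(A).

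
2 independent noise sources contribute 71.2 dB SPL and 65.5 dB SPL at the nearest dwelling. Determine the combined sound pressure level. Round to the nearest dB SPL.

72 dB SPL

For uncorrelated sources the intensities add, so convert each level to linear form, sum, and take 10·log₁₀ of the total.
Σ 10^(L/10) = 10^(71.2/10) + 10^(65.5/10) = 1.673e+07.
L_total = 10·log₁₀(1.673e+07) = 72.24 dB SPL.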